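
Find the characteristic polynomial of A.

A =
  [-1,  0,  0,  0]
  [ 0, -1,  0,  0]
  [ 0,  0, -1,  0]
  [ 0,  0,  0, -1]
x^4 + 4*x^3 + 6*x^2 + 4*x + 1

Expanding det(x·I − A) (e.g. by cofactor expansion or by noting that A is similar to its Jordan form J, which has the same characteristic polynomial as A) gives
  χ_A(x) = x^4 + 4*x^3 + 6*x^2 + 4*x + 1
which factors as (x + 1)^4. The eigenvalues (with algebraic multiplicities) are λ = -1 with multiplicity 4.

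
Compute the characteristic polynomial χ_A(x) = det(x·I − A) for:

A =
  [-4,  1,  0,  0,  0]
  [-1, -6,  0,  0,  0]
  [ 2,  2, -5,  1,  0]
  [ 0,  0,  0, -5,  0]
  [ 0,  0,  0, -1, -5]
x^5 + 25*x^4 + 250*x^3 + 1250*x^2 + 3125*x + 3125

Expanding det(x·I − A) (e.g. by cofactor expansion or by noting that A is similar to its Jordan form J, which has the same characteristic polynomial as A) gives
  χ_A(x) = x^5 + 25*x^4 + 250*x^3 + 1250*x^2 + 3125*x + 3125
which factors as (x + 5)^5. The eigenvalues (with algebraic multiplicities) are λ = -5 with multiplicity 5.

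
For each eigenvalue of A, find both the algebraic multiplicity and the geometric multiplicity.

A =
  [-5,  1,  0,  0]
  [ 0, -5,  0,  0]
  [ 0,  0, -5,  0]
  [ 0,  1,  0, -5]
λ = -5: alg = 4, geom = 3

Step 1 — factor the characteristic polynomial to read off the algebraic multiplicities:
  χ_A(x) = (x + 5)^4

Step 2 — compute geometric multiplicities via the rank-nullity identity g(λ) = n − rank(A − λI):
  rank(A − (-5)·I) = 1, so dim ker(A − (-5)·I) = n − 1 = 3

Summary:
  λ = -5: algebraic multiplicity = 4, geometric multiplicity = 3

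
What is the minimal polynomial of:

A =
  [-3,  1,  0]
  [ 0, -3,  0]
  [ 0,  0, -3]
x^2 + 6*x + 9

The characteristic polynomial is χ_A(x) = (x + 3)^3, so the eigenvalues are known. The minimal polynomial is
  m_A(x) = Π_λ (x − λ)^{k_λ}
where k_λ is the size of the *largest* Jordan block for λ (equivalently, the smallest k with (A − λI)^k v = 0 for every generalised eigenvector v of λ).

  λ = -3: largest Jordan block has size 2, contributing (x + 3)^2

So m_A(x) = (x + 3)^2 = x^2 + 6*x + 9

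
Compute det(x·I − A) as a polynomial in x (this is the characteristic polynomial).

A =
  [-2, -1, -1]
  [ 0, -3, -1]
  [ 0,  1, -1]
x^3 + 6*x^2 + 12*x + 8

Expanding det(x·I − A) (e.g. by cofactor expansion or by noting that A is similar to its Jordan form J, which has the same characteristic polynomial as A) gives
  χ_A(x) = x^3 + 6*x^2 + 12*x + 8
which factors as (x + 2)^3. The eigenvalues (with algebraic multiplicities) are λ = -2 with multiplicity 3.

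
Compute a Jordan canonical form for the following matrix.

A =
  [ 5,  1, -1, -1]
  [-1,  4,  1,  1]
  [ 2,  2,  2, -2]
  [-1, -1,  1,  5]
J_3(4) ⊕ J_1(4)

The characteristic polynomial is
  det(x·I − A) = x^4 - 16*x^3 + 96*x^2 - 256*x + 256 = (x - 4)^4

Eigenvalues and multiplicities (the geometric multiplicity of λ is n − rank(A − λI), which equals the number of Jordan blocks for λ):
  λ = 4: algebraic multiplicity = 4, geometric multiplicity = 2

Determining the block sizes for each eigenvalue:
  λ = 4: with am = 4 and gm = 2, the partition is not yet determined (e.g. several partitions of 4 into 2 parts exist). Let N = A − (4)·I. Computing rank(N^1) = 2, rank(N^2) = 1, rank(N^3) = 0; the number of blocks of size ≥ j is rank(N^{j−1}) − rank(N^j), giving [2, 1, 1]. So we have 1 block(s) of size 3, 1 block(s) of size 1 → block sizes [3, 1]

Assembling the blocks gives a Jordan form
J =
  [4, 1, 0, 0]
  [0, 4, 1, 0]
  [0, 0, 4, 0]
  [0, 0, 0, 4]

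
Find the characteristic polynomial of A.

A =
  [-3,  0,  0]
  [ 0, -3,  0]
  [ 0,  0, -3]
x^3 + 9*x^2 + 27*x + 27

Expanding det(x·I − A) (e.g. by cofactor expansion or by noting that A is similar to its Jordan form J, which has the same characteristic polynomial as A) gives
  χ_A(x) = x^3 + 9*x^2 + 27*x + 27
which factors as (x + 3)^3. The eigenvalues (with algebraic multiplicities) are λ = -3 with multiplicity 3.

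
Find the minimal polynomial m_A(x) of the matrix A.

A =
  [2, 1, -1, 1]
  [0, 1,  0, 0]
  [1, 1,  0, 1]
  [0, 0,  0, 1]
x^2 - 2*x + 1

The characteristic polynomial is χ_A(x) = (x - 1)^4, so the eigenvalues are known. The minimal polynomial is
  m_A(x) = Π_λ (x − λ)^{k_λ}
where k_λ is the size of the *largest* Jordan block for λ (equivalently, the smallest k with (A − λI)^k v = 0 for every generalised eigenvector v of λ).

  λ = 1: largest Jordan block has size 2, contributing (x − 1)^2

So m_A(x) = (x - 1)^2 = x^2 - 2*x + 1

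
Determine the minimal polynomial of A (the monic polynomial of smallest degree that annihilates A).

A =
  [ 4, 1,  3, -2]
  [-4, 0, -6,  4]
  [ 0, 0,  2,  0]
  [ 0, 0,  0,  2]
x^2 - 4*x + 4

The characteristic polynomial is χ_A(x) = (x - 2)^4, so the eigenvalues are known. The minimal polynomial is
  m_A(x) = Π_λ (x − λ)^{k_λ}
where k_λ is the size of the *largest* Jordan block for λ (equivalently, the smallest k with (A − λI)^k v = 0 for every generalised eigenvector v of λ).

  λ = 2: largest Jordan block has size 2, contributing (x − 2)^2

So m_A(x) = (x - 2)^2 = x^2 - 4*x + 4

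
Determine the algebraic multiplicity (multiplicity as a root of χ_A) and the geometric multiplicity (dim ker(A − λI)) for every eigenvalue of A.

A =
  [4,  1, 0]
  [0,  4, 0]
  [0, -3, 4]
λ = 4: alg = 3, geom = 2

Step 1 — factor the characteristic polynomial to read off the algebraic multiplicities:
  χ_A(x) = (x - 4)^3

Step 2 — compute geometric multiplicities via the rank-nullity identity g(λ) = n − rank(A − λI):
  rank(A − (4)·I) = 1, so dim ker(A − (4)·I) = n − 1 = 2

Summary:
  λ = 4: algebraic multiplicity = 3, geometric multiplicity = 2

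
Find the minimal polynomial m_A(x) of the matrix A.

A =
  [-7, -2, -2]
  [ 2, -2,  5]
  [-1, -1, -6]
x^3 + 15*x^2 + 75*x + 125

The characteristic polynomial is χ_A(x) = (x + 5)^3, so the eigenvalues are known. The minimal polynomial is
  m_A(x) = Π_λ (x − λ)^{k_λ}
where k_λ is the size of the *largest* Jordan block for λ (equivalently, the smallest k with (A − λI)^k v = 0 for every generalised eigenvector v of λ).

  λ = -5: largest Jordan block has size 3, contributing (x + 5)^3

So m_A(x) = (x + 5)^3 = x^3 + 15*x^2 + 75*x + 125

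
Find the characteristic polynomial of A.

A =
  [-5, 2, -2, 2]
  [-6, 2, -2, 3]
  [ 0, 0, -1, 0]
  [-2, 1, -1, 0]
x^4 + 4*x^3 + 6*x^2 + 4*x + 1

Expanding det(x·I − A) (e.g. by cofactor expansion or by noting that A is similar to its Jordan form J, which has the same characteristic polynomial as A) gives
  χ_A(x) = x^4 + 4*x^3 + 6*x^2 + 4*x + 1
which factors as (x + 1)^4. The eigenvalues (with algebraic multiplicities) are λ = -1 with multiplicity 4.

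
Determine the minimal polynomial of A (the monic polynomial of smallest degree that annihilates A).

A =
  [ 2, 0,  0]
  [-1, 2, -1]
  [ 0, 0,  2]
x^2 - 4*x + 4

The characteristic polynomial is χ_A(x) = (x - 2)^3, so the eigenvalues are known. The minimal polynomial is
  m_A(x) = Π_λ (x − λ)^{k_λ}
where k_λ is the size of the *largest* Jordan block for λ (equivalently, the smallest k with (A − λI)^k v = 0 for every generalised eigenvector v of λ).

  λ = 2: largest Jordan block has size 2, contributing (x − 2)^2

So m_A(x) = (x - 2)^2 = x^2 - 4*x + 4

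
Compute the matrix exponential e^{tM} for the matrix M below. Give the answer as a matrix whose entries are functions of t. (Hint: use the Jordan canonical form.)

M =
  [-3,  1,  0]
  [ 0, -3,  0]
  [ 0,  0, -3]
e^{tM} =
  [exp(-3*t), t*exp(-3*t), 0]
  [0, exp(-3*t), 0]
  [0, 0, exp(-3*t)]

Strategy: write M = P · J · P⁻¹ where J is a Jordan canonical form, so e^{tM} = P · e^{tJ} · P⁻¹, and e^{tJ} can be computed block-by-block.

M has Jordan form
J =
  [-3,  1,  0]
  [ 0, -3,  0]
  [ 0,  0, -3]
(up to reordering of blocks).

Per-block formulas:
  For a 1×1 block at λ = -3: exp(t · [-3]) = [e^(-3t)].
  For a 2×2 Jordan block J_2(-3): exp(t · J_2(-3)) = e^(-3t)·(I + t·N), where N is the 2×2 nilpotent shift.

After assembling e^{tJ} and conjugating by P, we get:

e^{tM} =
  [exp(-3*t), t*exp(-3*t), 0]
  [0, exp(-3*t), 0]
  [0, 0, exp(-3*t)]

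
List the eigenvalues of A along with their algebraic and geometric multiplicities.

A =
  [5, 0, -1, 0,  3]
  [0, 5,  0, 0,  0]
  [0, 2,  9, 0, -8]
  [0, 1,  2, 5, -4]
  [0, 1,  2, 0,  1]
λ = 5: alg = 5, geom = 3

Step 1 — factor the characteristic polynomial to read off the algebraic multiplicities:
  χ_A(x) = (x - 5)^5

Step 2 — compute geometric multiplicities via the rank-nullity identity g(λ) = n − rank(A − λI):
  rank(A − (5)·I) = 2, so dim ker(A − (5)·I) = n − 2 = 3

Summary:
  λ = 5: algebraic multiplicity = 5, geometric multiplicity = 3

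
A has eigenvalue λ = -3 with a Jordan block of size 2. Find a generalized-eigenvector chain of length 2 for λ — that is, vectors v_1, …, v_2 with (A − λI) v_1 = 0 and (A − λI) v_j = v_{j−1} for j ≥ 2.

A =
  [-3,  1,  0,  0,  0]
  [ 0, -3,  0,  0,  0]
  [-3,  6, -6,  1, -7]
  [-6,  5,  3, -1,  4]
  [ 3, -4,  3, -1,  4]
A Jordan chain for λ = -3 of length 2:
v_1 = (3, 0, 12, 3, -6)ᵀ
v_2 = (2, 3, 0, 0, 0)ᵀ

Let N = A − (-3)·I. We want v_2 with N^2 v_2 = 0 but N^1 v_2 ≠ 0; then v_{j-1} := N · v_j for j = 2, …, 2.

Pick v_2 = (2, 3, 0, 0, 0)ᵀ.
Then v_1 = N · v_2 = (3, 0, 12, 3, -6)ᵀ.

Sanity check: (A − (-3)·I) v_1 = (0, 0, 0, 0, 0)ᵀ = 0. ✓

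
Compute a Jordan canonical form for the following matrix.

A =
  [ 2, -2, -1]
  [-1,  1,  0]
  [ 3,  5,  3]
J_3(2)

The characteristic polynomial is
  det(x·I − A) = x^3 - 6*x^2 + 12*x - 8 = (x - 2)^3

Eigenvalues and multiplicities (the geometric multiplicity of λ is n − rank(A − λI), which equals the number of Jordan blocks for λ):
  λ = 2: algebraic multiplicity = 3, geometric multiplicity = 1

Determining the block sizes for each eigenvalue:
  λ = 2: one block (gm = 1), so the single block has size am = 3 → block sizes [3]

Assembling the blocks gives a Jordan form
J =
  [2, 1, 0]
  [0, 2, 1]
  [0, 0, 2]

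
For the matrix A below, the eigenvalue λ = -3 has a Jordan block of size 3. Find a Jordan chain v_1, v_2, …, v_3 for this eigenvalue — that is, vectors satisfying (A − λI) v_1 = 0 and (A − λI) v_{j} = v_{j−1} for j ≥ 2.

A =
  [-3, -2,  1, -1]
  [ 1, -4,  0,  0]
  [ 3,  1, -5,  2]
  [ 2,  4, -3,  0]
A Jordan chain for λ = -3 of length 3:
v_1 = (-1, -1, -1, 1)ᵀ
v_2 = (0, 1, 3, 2)ᵀ
v_3 = (1, 0, 0, 0)ᵀ

Let N = A − (-3)·I. We want v_3 with N^3 v_3 = 0 but N^2 v_3 ≠ 0; then v_{j-1} := N · v_j for j = 3, …, 2.

Pick v_3 = (1, 0, 0, 0)ᵀ.
Then v_2 = N · v_3 = (0, 1, 3, 2)ᵀ.
Then v_1 = N · v_2 = (-1, -1, -1, 1)ᵀ.

Sanity check: (A − (-3)·I) v_1 = (0, 0, 0, 0)ᵀ = 0. ✓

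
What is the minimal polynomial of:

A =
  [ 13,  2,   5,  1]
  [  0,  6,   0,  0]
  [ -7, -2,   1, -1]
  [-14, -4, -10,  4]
x^2 - 12*x + 36

The characteristic polynomial is χ_A(x) = (x - 6)^4, so the eigenvalues are known. The minimal polynomial is
  m_A(x) = Π_λ (x − λ)^{k_λ}
where k_λ is the size of the *largest* Jordan block for λ (equivalently, the smallest k with (A − λI)^k v = 0 for every generalised eigenvector v of λ).

  λ = 6: largest Jordan block has size 2, contributing (x − 6)^2

So m_A(x) = (x - 6)^2 = x^2 - 12*x + 36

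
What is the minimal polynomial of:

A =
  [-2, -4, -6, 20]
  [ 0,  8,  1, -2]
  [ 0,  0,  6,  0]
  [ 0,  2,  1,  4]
x^3 - 10*x^2 + 12*x + 72

The characteristic polynomial is χ_A(x) = (x - 6)^3*(x + 2), so the eigenvalues are known. The minimal polynomial is
  m_A(x) = Π_λ (x − λ)^{k_λ}
where k_λ is the size of the *largest* Jordan block for λ (equivalently, the smallest k with (A − λI)^k v = 0 for every generalised eigenvector v of λ).

  λ = -2: largest Jordan block has size 1, contributing (x + 2)
  λ = 6: largest Jordan block has size 2, contributing (x − 6)^2

So m_A(x) = (x - 6)^2*(x + 2) = x^3 - 10*x^2 + 12*x + 72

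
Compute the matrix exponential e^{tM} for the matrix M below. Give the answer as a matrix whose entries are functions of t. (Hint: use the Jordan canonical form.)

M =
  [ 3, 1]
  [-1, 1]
e^{tM} =
  [t*exp(2*t) + exp(2*t), t*exp(2*t)]
  [-t*exp(2*t), -t*exp(2*t) + exp(2*t)]

Strategy: write M = P · J · P⁻¹ where J is a Jordan canonical form, so e^{tM} = P · e^{tJ} · P⁻¹, and e^{tJ} can be computed block-by-block.

M has Jordan form
J =
  [2, 1]
  [0, 2]
(up to reordering of blocks).

Per-block formulas:
  For a 2×2 Jordan block J_2(2): exp(t · J_2(2)) = e^(2t)·(I + t·N), where N is the 2×2 nilpotent shift.

After assembling e^{tJ} and conjugating by P, we get:

e^{tM} =
  [t*exp(2*t) + exp(2*t), t*exp(2*t)]
  [-t*exp(2*t), -t*exp(2*t) + exp(2*t)]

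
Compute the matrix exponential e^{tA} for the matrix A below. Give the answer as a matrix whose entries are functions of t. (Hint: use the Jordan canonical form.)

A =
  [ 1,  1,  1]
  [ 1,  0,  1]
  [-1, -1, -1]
e^{tA} =
  [t^2/2 + t + 1, t, t^2/2 + t]
  [t, 1, t]
  [-t^2/2 - t, -t, -t^2/2 - t + 1]

Strategy: write A = P · J · P⁻¹ where J is a Jordan canonical form, so e^{tA} = P · e^{tJ} · P⁻¹, and e^{tJ} can be computed block-by-block.

A has Jordan form
J =
  [0, 1, 0]
  [0, 0, 1]
  [0, 0, 0]
(up to reordering of blocks).

Per-block formulas:
  For a 3×3 Jordan block J_3(0): exp(t · J_3(0)) = e^(0t)·(I + t·N + (t^2/2)·N^2), where N is the 3×3 nilpotent shift.

After assembling e^{tJ} and conjugating by P, we get:

e^{tA} =
  [t^2/2 + t + 1, t, t^2/2 + t]
  [t, 1, t]
  [-t^2/2 - t, -t, -t^2/2 - t + 1]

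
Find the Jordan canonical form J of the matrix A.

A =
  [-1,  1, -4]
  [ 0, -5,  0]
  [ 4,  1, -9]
J_2(-5) ⊕ J_1(-5)

The characteristic polynomial is
  det(x·I − A) = x^3 + 15*x^2 + 75*x + 125 = (x + 5)^3

Eigenvalues and multiplicities (the geometric multiplicity of λ is n − rank(A − λI), which equals the number of Jordan blocks for λ):
  λ = -5: algebraic multiplicity = 3, geometric multiplicity = 2

Determining the block sizes for each eigenvalue:
  λ = -5: 2 blocks summing to 3 forces exactly one block of size 2 and the rest size 1 → block sizes [2, 1]

Assembling the blocks gives a Jordan form
J =
  [-5,  1,  0]
  [ 0, -5,  0]
  [ 0,  0, -5]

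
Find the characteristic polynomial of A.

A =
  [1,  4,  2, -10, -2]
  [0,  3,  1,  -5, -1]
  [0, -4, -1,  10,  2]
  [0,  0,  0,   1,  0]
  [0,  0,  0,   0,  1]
x^5 - 5*x^4 + 10*x^3 - 10*x^2 + 5*x - 1

Expanding det(x·I − A) (e.g. by cofactor expansion or by noting that A is similar to its Jordan form J, which has the same characteristic polynomial as A) gives
  χ_A(x) = x^5 - 5*x^4 + 10*x^3 - 10*x^2 + 5*x - 1
which factors as (x - 1)^5. The eigenvalues (with algebraic multiplicities) are λ = 1 with multiplicity 5.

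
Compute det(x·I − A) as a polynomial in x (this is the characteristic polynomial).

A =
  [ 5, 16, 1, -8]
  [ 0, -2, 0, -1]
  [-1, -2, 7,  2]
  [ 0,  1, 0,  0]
x^4 - 10*x^3 + 13*x^2 + 60*x + 36

Expanding det(x·I − A) (e.g. by cofactor expansion or by noting that A is similar to its Jordan form J, which has the same characteristic polynomial as A) gives
  χ_A(x) = x^4 - 10*x^3 + 13*x^2 + 60*x + 36
which factors as (x - 6)^2*(x + 1)^2. The eigenvalues (with algebraic multiplicities) are λ = -1 with multiplicity 2, λ = 6 with multiplicity 2.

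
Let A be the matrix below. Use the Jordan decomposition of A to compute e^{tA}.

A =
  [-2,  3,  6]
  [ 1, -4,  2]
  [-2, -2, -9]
e^{tA} =
  [3*t*exp(-5*t) + exp(-5*t), 3*t*exp(-5*t), 6*t*exp(-5*t)]
  [t*exp(-5*t), t*exp(-5*t) + exp(-5*t), 2*t*exp(-5*t)]
  [-2*t*exp(-5*t), -2*t*exp(-5*t), -4*t*exp(-5*t) + exp(-5*t)]

Strategy: write A = P · J · P⁻¹ where J is a Jordan canonical form, so e^{tA} = P · e^{tJ} · P⁻¹, and e^{tJ} can be computed block-by-block.

A has Jordan form
J =
  [-5,  1,  0]
  [ 0, -5,  0]
  [ 0,  0, -5]
(up to reordering of blocks).

Per-block formulas:
  For a 2×2 Jordan block J_2(-5): exp(t · J_2(-5)) = e^(-5t)·(I + t·N), where N is the 2×2 nilpotent shift.
  For a 1×1 block at λ = -5: exp(t · [-5]) = [e^(-5t)].

After assembling e^{tJ} and conjugating by P, we get:

e^{tA} =
  [3*t*exp(-5*t) + exp(-5*t), 3*t*exp(-5*t), 6*t*exp(-5*t)]
  [t*exp(-5*t), t*exp(-5*t) + exp(-5*t), 2*t*exp(-5*t)]
  [-2*t*exp(-5*t), -2*t*exp(-5*t), -4*t*exp(-5*t) + exp(-5*t)]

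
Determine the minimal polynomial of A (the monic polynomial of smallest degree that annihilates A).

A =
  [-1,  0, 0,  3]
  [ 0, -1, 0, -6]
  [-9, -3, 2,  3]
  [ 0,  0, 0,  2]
x^2 - x - 2

The characteristic polynomial is χ_A(x) = (x - 2)^2*(x + 1)^2, so the eigenvalues are known. The minimal polynomial is
  m_A(x) = Π_λ (x − λ)^{k_λ}
where k_λ is the size of the *largest* Jordan block for λ (equivalently, the smallest k with (A − λI)^k v = 0 for every generalised eigenvector v of λ).

  λ = -1: largest Jordan block has size 1, contributing (x + 1)
  λ = 2: largest Jordan block has size 1, contributing (x − 2)

So m_A(x) = (x - 2)*(x + 1) = x^2 - x - 2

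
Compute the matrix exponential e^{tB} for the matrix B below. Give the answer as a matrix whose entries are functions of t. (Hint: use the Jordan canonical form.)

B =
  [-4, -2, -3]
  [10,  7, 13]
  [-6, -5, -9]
e^{tB} =
  [t^2*exp(-2*t) - 2*t*exp(-2*t) + exp(-2*t), t^2*exp(-2*t)/2 - 2*t*exp(-2*t), t^2*exp(-2*t)/2 - 3*t*exp(-2*t)]
  [-4*t^2*exp(-2*t) + 10*t*exp(-2*t), -2*t^2*exp(-2*t) + 9*t*exp(-2*t) + exp(-2*t), -2*t^2*exp(-2*t) + 13*t*exp(-2*t)]
  [2*t^2*exp(-2*t) - 6*t*exp(-2*t), t^2*exp(-2*t) - 5*t*exp(-2*t), t^2*exp(-2*t) - 7*t*exp(-2*t) + exp(-2*t)]

Strategy: write B = P · J · P⁻¹ where J is a Jordan canonical form, so e^{tB} = P · e^{tJ} · P⁻¹, and e^{tJ} can be computed block-by-block.

B has Jordan form
J =
  [-2,  1,  0]
  [ 0, -2,  1]
  [ 0,  0, -2]
(up to reordering of blocks).

Per-block formulas:
  For a 3×3 Jordan block J_3(-2): exp(t · J_3(-2)) = e^(-2t)·(I + t·N + (t^2/2)·N^2), where N is the 3×3 nilpotent shift.

After assembling e^{tJ} and conjugating by P, we get:

e^{tB} =
  [t^2*exp(-2*t) - 2*t*exp(-2*t) + exp(-2*t), t^2*exp(-2*t)/2 - 2*t*exp(-2*t), t^2*exp(-2*t)/2 - 3*t*exp(-2*t)]
  [-4*t^2*exp(-2*t) + 10*t*exp(-2*t), -2*t^2*exp(-2*t) + 9*t*exp(-2*t) + exp(-2*t), -2*t^2*exp(-2*t) + 13*t*exp(-2*t)]
  [2*t^2*exp(-2*t) - 6*t*exp(-2*t), t^2*exp(-2*t) - 5*t*exp(-2*t), t^2*exp(-2*t) - 7*t*exp(-2*t) + exp(-2*t)]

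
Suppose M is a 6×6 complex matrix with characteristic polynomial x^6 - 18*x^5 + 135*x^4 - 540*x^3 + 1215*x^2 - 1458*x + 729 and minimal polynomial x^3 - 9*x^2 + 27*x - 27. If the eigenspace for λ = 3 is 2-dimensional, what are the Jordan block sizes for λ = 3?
Block sizes for λ = 3: [3, 3]

Step 1 — from the characteristic polynomial, algebraic multiplicity of λ = 3 is 6. From dim ker(M − (3)·I) = 2, there are exactly 2 Jordan blocks for λ = 3.
Step 2 — from the minimal polynomial, the factor (x − 3)^3 tells us the largest block for λ = 3 has size 3.
Step 3 — with total size 6, 2 blocks, and largest block 3, the block sizes (in nonincreasing order) are [3, 3].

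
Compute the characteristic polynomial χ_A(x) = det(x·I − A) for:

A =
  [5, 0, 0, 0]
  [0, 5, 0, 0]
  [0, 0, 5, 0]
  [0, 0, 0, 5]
x^4 - 20*x^3 + 150*x^2 - 500*x + 625

Expanding det(x·I − A) (e.g. by cofactor expansion or by noting that A is similar to its Jordan form J, which has the same characteristic polynomial as A) gives
  χ_A(x) = x^4 - 20*x^3 + 150*x^2 - 500*x + 625
which factors as (x - 5)^4. The eigenvalues (with algebraic multiplicities) are λ = 5 with multiplicity 4.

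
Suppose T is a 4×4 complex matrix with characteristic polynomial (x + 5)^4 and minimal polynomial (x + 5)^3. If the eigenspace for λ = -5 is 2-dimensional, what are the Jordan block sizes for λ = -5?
Block sizes for λ = -5: [3, 1]

Step 1 — from the characteristic polynomial, algebraic multiplicity of λ = -5 is 4. From dim ker(T − (-5)·I) = 2, there are exactly 2 Jordan blocks for λ = -5.
Step 2 — from the minimal polynomial, the factor (x + 5)^3 tells us the largest block for λ = -5 has size 3.
Step 3 — with total size 4, 2 blocks, and largest block 3, the block sizes (in nonincreasing order) are [3, 1].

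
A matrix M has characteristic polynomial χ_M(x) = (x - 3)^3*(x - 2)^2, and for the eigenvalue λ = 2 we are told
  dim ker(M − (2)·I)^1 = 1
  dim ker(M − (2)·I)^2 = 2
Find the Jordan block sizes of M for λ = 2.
Block sizes for λ = 2: [2]

From the dimensions of kernels of powers, the number of Jordan blocks of size at least j is d_j − d_{j−1} where d_j = dim ker(N^j) (with d_0 = 0). Computing the differences gives [1, 1].
The number of blocks of size exactly k is (#blocks of size ≥ k) − (#blocks of size ≥ k + 1), so the partition is: 1 block(s) of size 2.
In nonincreasing order the block sizes are [2].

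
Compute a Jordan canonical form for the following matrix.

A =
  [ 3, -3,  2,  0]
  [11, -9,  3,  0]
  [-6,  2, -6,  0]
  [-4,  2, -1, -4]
J_3(-4) ⊕ J_1(-4)

The characteristic polynomial is
  det(x·I − A) = x^4 + 16*x^3 + 96*x^2 + 256*x + 256 = (x + 4)^4

Eigenvalues and multiplicities (the geometric multiplicity of λ is n − rank(A − λI), which equals the number of Jordan blocks for λ):
  λ = -4: algebraic multiplicity = 4, geometric multiplicity = 2

Determining the block sizes for each eigenvalue:
  λ = -4: with am = 4 and gm = 2, the partition is not yet determined (e.g. several partitions of 4 into 2 parts exist). Let N = A − (-4)·I. Computing rank(N^1) = 2, rank(N^2) = 1, rank(N^3) = 0; the number of blocks of size ≥ j is rank(N^{j−1}) − rank(N^j), giving [2, 1, 1]. So we have 1 block(s) of size 3, 1 block(s) of size 1 → block sizes [3, 1]

Assembling the blocks gives a Jordan form
J =
  [-4,  1,  0,  0]
  [ 0, -4,  1,  0]
  [ 0,  0, -4,  0]
  [ 0,  0,  0, -4]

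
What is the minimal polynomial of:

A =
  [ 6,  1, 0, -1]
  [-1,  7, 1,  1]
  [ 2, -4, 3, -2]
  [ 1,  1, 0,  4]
x^3 - 15*x^2 + 75*x - 125

The characteristic polynomial is χ_A(x) = (x - 5)^4, so the eigenvalues are known. The minimal polynomial is
  m_A(x) = Π_λ (x − λ)^{k_λ}
where k_λ is the size of the *largest* Jordan block for λ (equivalently, the smallest k with (A − λI)^k v = 0 for every generalised eigenvector v of λ).

  λ = 5: largest Jordan block has size 3, contributing (x − 5)^3

So m_A(x) = (x - 5)^3 = x^3 - 15*x^2 + 75*x - 125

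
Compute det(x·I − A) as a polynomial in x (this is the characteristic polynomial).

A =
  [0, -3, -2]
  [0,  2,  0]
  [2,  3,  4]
x^3 - 6*x^2 + 12*x - 8

Expanding det(x·I − A) (e.g. by cofactor expansion or by noting that A is similar to its Jordan form J, which has the same characteristic polynomial as A) gives
  χ_A(x) = x^3 - 6*x^2 + 12*x - 8
which factors as (x - 2)^3. The eigenvalues (with algebraic multiplicities) are λ = 2 with multiplicity 3.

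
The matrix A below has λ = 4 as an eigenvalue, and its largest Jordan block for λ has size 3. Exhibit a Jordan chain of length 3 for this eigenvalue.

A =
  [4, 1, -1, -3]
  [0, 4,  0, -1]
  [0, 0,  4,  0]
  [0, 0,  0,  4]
A Jordan chain for λ = 4 of length 3:
v_1 = (-1, 0, 0, 0)ᵀ
v_2 = (-3, -1, 0, 0)ᵀ
v_3 = (0, 0, 0, 1)ᵀ

Let N = A − (4)·I. We want v_3 with N^3 v_3 = 0 but N^2 v_3 ≠ 0; then v_{j-1} := N · v_j for j = 3, …, 2.

Pick v_3 = (0, 0, 0, 1)ᵀ.
Then v_2 = N · v_3 = (-3, -1, 0, 0)ᵀ.
Then v_1 = N · v_2 = (-1, 0, 0, 0)ᵀ.

Sanity check: (A − (4)·I) v_1 = (0, 0, 0, 0)ᵀ = 0. ✓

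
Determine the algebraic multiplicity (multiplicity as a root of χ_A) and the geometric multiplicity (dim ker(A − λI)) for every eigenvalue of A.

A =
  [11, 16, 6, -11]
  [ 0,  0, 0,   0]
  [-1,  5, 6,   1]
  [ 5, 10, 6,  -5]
λ = 0: alg = 2, geom = 1; λ = 6: alg = 2, geom = 1

Step 1 — factor the characteristic polynomial to read off the algebraic multiplicities:
  χ_A(x) = x^2*(x - 6)^2

Step 2 — compute geometric multiplicities via the rank-nullity identity g(λ) = n − rank(A − λI):
  rank(A − (0)·I) = 3, so dim ker(A − (0)·I) = n − 3 = 1
  rank(A − (6)·I) = 3, so dim ker(A − (6)·I) = n − 3 = 1

Summary:
  λ = 0: algebraic multiplicity = 2, geometric multiplicity = 1
  λ = 6: algebraic multiplicity = 2, geometric multiplicity = 1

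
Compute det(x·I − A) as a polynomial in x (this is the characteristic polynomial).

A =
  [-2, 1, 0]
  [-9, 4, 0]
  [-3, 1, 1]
x^3 - 3*x^2 + 3*x - 1

Expanding det(x·I − A) (e.g. by cofactor expansion or by noting that A is similar to its Jordan form J, which has the same characteristic polynomial as A) gives
  χ_A(x) = x^3 - 3*x^2 + 3*x - 1
which factors as (x - 1)^3. The eigenvalues (with algebraic multiplicities) are λ = 1 with multiplicity 3.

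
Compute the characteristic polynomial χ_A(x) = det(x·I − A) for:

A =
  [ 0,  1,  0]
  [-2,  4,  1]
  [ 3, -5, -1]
x^3 - 3*x^2 + 3*x - 1

Expanding det(x·I − A) (e.g. by cofactor expansion or by noting that A is similar to its Jordan form J, which has the same characteristic polynomial as A) gives
  χ_A(x) = x^3 - 3*x^2 + 3*x - 1
which factors as (x - 1)^3. The eigenvalues (with algebraic multiplicities) are λ = 1 with multiplicity 3.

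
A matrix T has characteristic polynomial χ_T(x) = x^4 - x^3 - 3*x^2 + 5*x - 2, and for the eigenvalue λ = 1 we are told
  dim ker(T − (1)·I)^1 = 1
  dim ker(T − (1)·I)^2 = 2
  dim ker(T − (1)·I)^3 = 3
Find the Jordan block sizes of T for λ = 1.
Block sizes for λ = 1: [3]

From the dimensions of kernels of powers, the number of Jordan blocks of size at least j is d_j − d_{j−1} where d_j = dim ker(N^j) (with d_0 = 0). Computing the differences gives [1, 1, 1].
The number of blocks of size exactly k is (#blocks of size ≥ k) − (#blocks of size ≥ k + 1), so the partition is: 1 block(s) of size 3.
In nonincreasing order the block sizes are [3].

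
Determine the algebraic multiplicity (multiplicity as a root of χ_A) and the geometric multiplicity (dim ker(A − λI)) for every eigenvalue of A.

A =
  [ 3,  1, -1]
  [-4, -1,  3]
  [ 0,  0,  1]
λ = 1: alg = 3, geom = 1

Step 1 — factor the characteristic polynomial to read off the algebraic multiplicities:
  χ_A(x) = (x - 1)^3

Step 2 — compute geometric multiplicities via the rank-nullity identity g(λ) = n − rank(A − λI):
  rank(A − (1)·I) = 2, so dim ker(A − (1)·I) = n − 2 = 1

Summary:
  λ = 1: algebraic multiplicity = 3, geometric multiplicity = 1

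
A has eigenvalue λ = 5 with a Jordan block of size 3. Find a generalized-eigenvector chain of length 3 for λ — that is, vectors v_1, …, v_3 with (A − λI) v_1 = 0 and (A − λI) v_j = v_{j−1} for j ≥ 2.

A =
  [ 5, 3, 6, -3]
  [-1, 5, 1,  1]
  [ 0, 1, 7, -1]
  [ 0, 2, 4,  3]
A Jordan chain for λ = 5 of length 3:
v_1 = (-3, 0, -1, -2)ᵀ
v_2 = (0, -1, 0, 0)ᵀ
v_3 = (1, 0, 0, 0)ᵀ

Let N = A − (5)·I. We want v_3 with N^3 v_3 = 0 but N^2 v_3 ≠ 0; then v_{j-1} := N · v_j for j = 3, …, 2.

Pick v_3 = (1, 0, 0, 0)ᵀ.
Then v_2 = N · v_3 = (0, -1, 0, 0)ᵀ.
Then v_1 = N · v_2 = (-3, 0, -1, -2)ᵀ.

Sanity check: (A − (5)·I) v_1 = (0, 0, 0, 0)ᵀ = 0. ✓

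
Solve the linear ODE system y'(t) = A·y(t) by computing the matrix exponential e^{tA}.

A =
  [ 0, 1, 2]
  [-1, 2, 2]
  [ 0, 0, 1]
e^{tA} =
  [-t*exp(t) + exp(t), t*exp(t), 2*t*exp(t)]
  [-t*exp(t), t*exp(t) + exp(t), 2*t*exp(t)]
  [0, 0, exp(t)]

Strategy: write A = P · J · P⁻¹ where J is a Jordan canonical form, so e^{tA} = P · e^{tJ} · P⁻¹, and e^{tJ} can be computed block-by-block.

A has Jordan form
J =
  [1, 1, 0]
  [0, 1, 0]
  [0, 0, 1]
(up to reordering of blocks).

Per-block formulas:
  For a 1×1 block at λ = 1: exp(t · [1]) = [e^(1t)].
  For a 2×2 Jordan block J_2(1): exp(t · J_2(1)) = e^(1t)·(I + t·N), where N is the 2×2 nilpotent shift.

After assembling e^{tJ} and conjugating by P, we get:

e^{tA} =
  [-t*exp(t) + exp(t), t*exp(t), 2*t*exp(t)]
  [-t*exp(t), t*exp(t) + exp(t), 2*t*exp(t)]
  [0, 0, exp(t)]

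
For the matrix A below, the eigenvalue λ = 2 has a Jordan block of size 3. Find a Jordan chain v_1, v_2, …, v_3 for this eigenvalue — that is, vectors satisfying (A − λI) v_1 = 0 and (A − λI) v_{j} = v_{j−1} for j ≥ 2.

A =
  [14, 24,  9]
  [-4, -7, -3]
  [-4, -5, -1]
A Jordan chain for λ = 2 of length 3:
v_1 = (12, 0, -16)ᵀ
v_2 = (12, -4, -4)ᵀ
v_3 = (1, 0, 0)ᵀ

Let N = A − (2)·I. We want v_3 with N^3 v_3 = 0 but N^2 v_3 ≠ 0; then v_{j-1} := N · v_j for j = 3, …, 2.

Pick v_3 = (1, 0, 0)ᵀ.
Then v_2 = N · v_3 = (12, -4, -4)ᵀ.
Then v_1 = N · v_2 = (12, 0, -16)ᵀ.

Sanity check: (A − (2)·I) v_1 = (0, 0, 0)ᵀ = 0. ✓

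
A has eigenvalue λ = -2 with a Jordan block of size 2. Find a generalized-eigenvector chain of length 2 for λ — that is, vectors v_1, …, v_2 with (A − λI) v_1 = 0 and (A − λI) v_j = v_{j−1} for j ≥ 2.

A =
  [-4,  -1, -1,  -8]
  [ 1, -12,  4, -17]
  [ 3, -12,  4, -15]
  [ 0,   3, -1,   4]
A Jordan chain for λ = -2 of length 2:
v_1 = (-2, 1, 3, 0)ᵀ
v_2 = (1, 0, 0, 0)ᵀ

Let N = A − (-2)·I. We want v_2 with N^2 v_2 = 0 but N^1 v_2 ≠ 0; then v_{j-1} := N · v_j for j = 2, …, 2.

Pick v_2 = (1, 0, 0, 0)ᵀ.
Then v_1 = N · v_2 = (-2, 1, 3, 0)ᵀ.

Sanity check: (A − (-2)·I) v_1 = (0, 0, 0, 0)ᵀ = 0. ✓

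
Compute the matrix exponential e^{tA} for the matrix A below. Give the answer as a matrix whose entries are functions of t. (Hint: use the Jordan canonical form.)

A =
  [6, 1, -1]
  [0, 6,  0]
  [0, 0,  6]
e^{tA} =
  [exp(6*t), t*exp(6*t), -t*exp(6*t)]
  [0, exp(6*t), 0]
  [0, 0, exp(6*t)]

Strategy: write A = P · J · P⁻¹ where J is a Jordan canonical form, so e^{tA} = P · e^{tJ} · P⁻¹, and e^{tJ} can be computed block-by-block.

A has Jordan form
J =
  [6, 1, 0]
  [0, 6, 0]
  [0, 0, 6]
(up to reordering of blocks).

Per-block formulas:
  For a 1×1 block at λ = 6: exp(t · [6]) = [e^(6t)].
  For a 2×2 Jordan block J_2(6): exp(t · J_2(6)) = e^(6t)·(I + t·N), where N is the 2×2 nilpotent shift.

After assembling e^{tJ} and conjugating by P, we get:

e^{tA} =
  [exp(6*t), t*exp(6*t), -t*exp(6*t)]
  [0, exp(6*t), 0]
  [0, 0, exp(6*t)]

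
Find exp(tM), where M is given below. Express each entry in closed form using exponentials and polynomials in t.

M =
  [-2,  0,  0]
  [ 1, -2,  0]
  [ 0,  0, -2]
e^{tM} =
  [exp(-2*t), 0, 0]
  [t*exp(-2*t), exp(-2*t), 0]
  [0, 0, exp(-2*t)]

Strategy: write M = P · J · P⁻¹ where J is a Jordan canonical form, so e^{tM} = P · e^{tJ} · P⁻¹, and e^{tJ} can be computed block-by-block.

M has Jordan form
J =
  [-2,  1,  0]
  [ 0, -2,  0]
  [ 0,  0, -2]
(up to reordering of blocks).

Per-block formulas:
  For a 2×2 Jordan block J_2(-2): exp(t · J_2(-2)) = e^(-2t)·(I + t·N), where N is the 2×2 nilpotent shift.
  For a 1×1 block at λ = -2: exp(t · [-2]) = [e^(-2t)].

After assembling e^{tJ} and conjugating by P, we get:

e^{tM} =
  [exp(-2*t), 0, 0]
  [t*exp(-2*t), exp(-2*t), 0]
  [0, 0, exp(-2*t)]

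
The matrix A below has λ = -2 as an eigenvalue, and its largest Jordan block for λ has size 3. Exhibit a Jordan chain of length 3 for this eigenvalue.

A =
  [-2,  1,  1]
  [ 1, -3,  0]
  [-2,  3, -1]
A Jordan chain for λ = -2 of length 3:
v_1 = (-1, -1, 1)ᵀ
v_2 = (0, 1, -2)ᵀ
v_3 = (1, 0, 0)ᵀ

Let N = A − (-2)·I. We want v_3 with N^3 v_3 = 0 but N^2 v_3 ≠ 0; then v_{j-1} := N · v_j for j = 3, …, 2.

Pick v_3 = (1, 0, 0)ᵀ.
Then v_2 = N · v_3 = (0, 1, -2)ᵀ.
Then v_1 = N · v_2 = (-1, -1, 1)ᵀ.

Sanity check: (A − (-2)·I) v_1 = (0, 0, 0)ᵀ = 0. ✓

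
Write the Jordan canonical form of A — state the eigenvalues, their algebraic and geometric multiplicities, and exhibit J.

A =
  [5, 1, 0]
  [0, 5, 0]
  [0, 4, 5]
J_2(5) ⊕ J_1(5)

The characteristic polynomial is
  det(x·I − A) = x^3 - 15*x^2 + 75*x - 125 = (x - 5)^3

Eigenvalues and multiplicities (the geometric multiplicity of λ is n − rank(A − λI), which equals the number of Jordan blocks for λ):
  λ = 5: algebraic multiplicity = 3, geometric multiplicity = 2

Determining the block sizes for each eigenvalue:
  λ = 5: 2 blocks summing to 3 forces exactly one block of size 2 and the rest size 1 → block sizes [2, 1]

Assembling the blocks gives a Jordan form
J =
  [5, 1, 0]
  [0, 5, 0]
  [0, 0, 5]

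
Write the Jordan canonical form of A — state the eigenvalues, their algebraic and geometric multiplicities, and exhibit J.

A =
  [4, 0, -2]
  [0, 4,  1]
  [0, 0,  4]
J_2(4) ⊕ J_1(4)

The characteristic polynomial is
  det(x·I − A) = x^3 - 12*x^2 + 48*x - 64 = (x - 4)^3

Eigenvalues and multiplicities (the geometric multiplicity of λ is n − rank(A − λI), which equals the number of Jordan blocks for λ):
  λ = 4: algebraic multiplicity = 3, geometric multiplicity = 2

Determining the block sizes for each eigenvalue:
  λ = 4: 2 blocks summing to 3 forces exactly one block of size 2 and the rest size 1 → block sizes [2, 1]

Assembling the blocks gives a Jordan form
J =
  [4, 1, 0]
  [0, 4, 0]
  [0, 0, 4]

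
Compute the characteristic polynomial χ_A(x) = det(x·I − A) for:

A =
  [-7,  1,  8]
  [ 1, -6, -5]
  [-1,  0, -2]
x^3 + 15*x^2 + 75*x + 125

Expanding det(x·I − A) (e.g. by cofactor expansion or by noting that A is similar to its Jordan form J, which has the same characteristic polynomial as A) gives
  χ_A(x) = x^3 + 15*x^2 + 75*x + 125
which factors as (x + 5)^3. The eigenvalues (with algebraic multiplicities) are λ = -5 with multiplicity 3.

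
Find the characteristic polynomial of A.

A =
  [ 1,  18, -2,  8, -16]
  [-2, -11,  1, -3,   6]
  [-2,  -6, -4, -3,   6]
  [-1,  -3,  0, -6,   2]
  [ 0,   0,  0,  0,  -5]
x^5 + 25*x^4 + 250*x^3 + 1250*x^2 + 3125*x + 3125

Expanding det(x·I − A) (e.g. by cofactor expansion or by noting that A is similar to its Jordan form J, which has the same characteristic polynomial as A) gives
  χ_A(x) = x^5 + 25*x^4 + 250*x^3 + 1250*x^2 + 3125*x + 3125
which factors as (x + 5)^5. The eigenvalues (with algebraic multiplicities) are λ = -5 with multiplicity 5.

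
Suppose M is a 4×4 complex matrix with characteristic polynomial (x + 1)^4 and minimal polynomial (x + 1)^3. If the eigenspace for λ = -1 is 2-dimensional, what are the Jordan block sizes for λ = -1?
Block sizes for λ = -1: [3, 1]

Step 1 — from the characteristic polynomial, algebraic multiplicity of λ = -1 is 4. From dim ker(M − (-1)·I) = 2, there are exactly 2 Jordan blocks for λ = -1.
Step 2 — from the minimal polynomial, the factor (x + 1)^3 tells us the largest block for λ = -1 has size 3.
Step 3 — with total size 4, 2 blocks, and largest block 3, the block sizes (in nonincreasing order) are [3, 1].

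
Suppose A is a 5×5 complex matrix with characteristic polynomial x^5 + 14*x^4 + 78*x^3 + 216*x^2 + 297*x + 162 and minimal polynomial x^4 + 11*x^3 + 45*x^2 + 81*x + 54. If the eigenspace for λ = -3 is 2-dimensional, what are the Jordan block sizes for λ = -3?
Block sizes for λ = -3: [3, 1]

Step 1 — from the characteristic polynomial, algebraic multiplicity of λ = -3 is 4. From dim ker(A − (-3)·I) = 2, there are exactly 2 Jordan blocks for λ = -3.
Step 2 — from the minimal polynomial, the factor (x + 3)^3 tells us the largest block for λ = -3 has size 3.
Step 3 — with total size 4, 2 blocks, and largest block 3, the block sizes (in nonincreasing order) are [3, 1].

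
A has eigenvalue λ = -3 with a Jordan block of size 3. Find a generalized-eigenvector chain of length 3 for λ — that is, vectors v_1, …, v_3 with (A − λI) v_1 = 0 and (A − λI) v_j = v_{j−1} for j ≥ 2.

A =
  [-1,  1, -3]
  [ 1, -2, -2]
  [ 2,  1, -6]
A Jordan chain for λ = -3 of length 3:
v_1 = (-1, -1, -1)ᵀ
v_2 = (2, 1, 2)ᵀ
v_3 = (1, 0, 0)ᵀ

Let N = A − (-3)·I. We want v_3 with N^3 v_3 = 0 but N^2 v_3 ≠ 0; then v_{j-1} := N · v_j for j = 3, …, 2.

Pick v_3 = (1, 0, 0)ᵀ.
Then v_2 = N · v_3 = (2, 1, 2)ᵀ.
Then v_1 = N · v_2 = (-1, -1, -1)ᵀ.

Sanity check: (A − (-3)·I) v_1 = (0, 0, 0)ᵀ = 0. ✓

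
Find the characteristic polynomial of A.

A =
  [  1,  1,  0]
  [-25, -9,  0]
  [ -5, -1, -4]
x^3 + 12*x^2 + 48*x + 64

Expanding det(x·I − A) (e.g. by cofactor expansion or by noting that A is similar to its Jordan form J, which has the same characteristic polynomial as A) gives
  χ_A(x) = x^3 + 12*x^2 + 48*x + 64
which factors as (x + 4)^3. The eigenvalues (with algebraic multiplicities) are λ = -4 with multiplicity 3.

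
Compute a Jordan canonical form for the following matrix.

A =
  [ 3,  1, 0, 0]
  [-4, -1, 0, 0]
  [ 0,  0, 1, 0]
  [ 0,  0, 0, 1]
J_2(1) ⊕ J_1(1) ⊕ J_1(1)

The characteristic polynomial is
  det(x·I − A) = x^4 - 4*x^3 + 6*x^2 - 4*x + 1 = (x - 1)^4

Eigenvalues and multiplicities (the geometric multiplicity of λ is n − rank(A − λI), which equals the number of Jordan blocks for λ):
  λ = 1: algebraic multiplicity = 4, geometric multiplicity = 3

Determining the block sizes for each eigenvalue:
  λ = 1: 3 blocks summing to 4 forces exactly one block of size 2 and the rest size 1 → block sizes [2, 1, 1]

Assembling the blocks gives a Jordan form
J =
  [1, 1, 0, 0]
  [0, 1, 0, 0]
  [0, 0, 1, 0]
  [0, 0, 0, 1]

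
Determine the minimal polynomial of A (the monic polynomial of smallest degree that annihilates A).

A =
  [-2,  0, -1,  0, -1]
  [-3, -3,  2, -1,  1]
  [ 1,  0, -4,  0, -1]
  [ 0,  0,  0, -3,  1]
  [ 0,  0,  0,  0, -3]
x^3 + 9*x^2 + 27*x + 27

The characteristic polynomial is χ_A(x) = (x + 3)^5, so the eigenvalues are known. The minimal polynomial is
  m_A(x) = Π_λ (x − λ)^{k_λ}
where k_λ is the size of the *largest* Jordan block for λ (equivalently, the smallest k with (A − λI)^k v = 0 for every generalised eigenvector v of λ).

  λ = -3: largest Jordan block has size 3, contributing (x + 3)^3

So m_A(x) = (x + 3)^3 = x^3 + 9*x^2 + 27*x + 27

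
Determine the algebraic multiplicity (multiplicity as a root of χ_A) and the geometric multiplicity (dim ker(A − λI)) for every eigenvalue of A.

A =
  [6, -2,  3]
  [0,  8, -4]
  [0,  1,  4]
λ = 6: alg = 3, geom = 1

Step 1 — factor the characteristic polynomial to read off the algebraic multiplicities:
  χ_A(x) = (x - 6)^3

Step 2 — compute geometric multiplicities via the rank-nullity identity g(λ) = n − rank(A − λI):
  rank(A − (6)·I) = 2, so dim ker(A − (6)·I) = n − 2 = 1

Summary:
  λ = 6: algebraic multiplicity = 3, geometric multiplicity = 1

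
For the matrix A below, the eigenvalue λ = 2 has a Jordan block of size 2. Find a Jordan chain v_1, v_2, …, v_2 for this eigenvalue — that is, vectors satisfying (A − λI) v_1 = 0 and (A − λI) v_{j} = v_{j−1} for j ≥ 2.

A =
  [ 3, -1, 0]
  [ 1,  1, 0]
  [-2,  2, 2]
A Jordan chain for λ = 2 of length 2:
v_1 = (1, 1, -2)ᵀ
v_2 = (1, 0, 0)ᵀ

Let N = A − (2)·I. We want v_2 with N^2 v_2 = 0 but N^1 v_2 ≠ 0; then v_{j-1} := N · v_j for j = 2, …, 2.

Pick v_2 = (1, 0, 0)ᵀ.
Then v_1 = N · v_2 = (1, 1, -2)ᵀ.

Sanity check: (A − (2)·I) v_1 = (0, 0, 0)ᵀ = 0. ✓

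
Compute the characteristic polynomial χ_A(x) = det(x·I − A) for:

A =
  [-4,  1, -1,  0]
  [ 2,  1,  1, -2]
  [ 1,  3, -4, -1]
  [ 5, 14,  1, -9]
x^4 + 16*x^3 + 96*x^2 + 256*x + 256

Expanding det(x·I − A) (e.g. by cofactor expansion or by noting that A is similar to its Jordan form J, which has the same characteristic polynomial as A) gives
  χ_A(x) = x^4 + 16*x^3 + 96*x^2 + 256*x + 256
which factors as (x + 4)^4. The eigenvalues (with algebraic multiplicities) are λ = -4 with multiplicity 4.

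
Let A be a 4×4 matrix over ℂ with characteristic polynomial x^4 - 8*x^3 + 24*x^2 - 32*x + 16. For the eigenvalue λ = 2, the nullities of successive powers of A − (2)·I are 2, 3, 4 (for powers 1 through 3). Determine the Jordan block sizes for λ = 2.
Block sizes for λ = 2: [3, 1]

From the dimensions of kernels of powers, the number of Jordan blocks of size at least j is d_j − d_{j−1} where d_j = dim ker(N^j) (with d_0 = 0). Computing the differences gives [2, 1, 1].
The number of blocks of size exactly k is (#blocks of size ≥ k) − (#blocks of size ≥ k + 1), so the partition is: 1 block(s) of size 1, 1 block(s) of size 3.
In nonincreasing order the block sizes are [3, 1].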